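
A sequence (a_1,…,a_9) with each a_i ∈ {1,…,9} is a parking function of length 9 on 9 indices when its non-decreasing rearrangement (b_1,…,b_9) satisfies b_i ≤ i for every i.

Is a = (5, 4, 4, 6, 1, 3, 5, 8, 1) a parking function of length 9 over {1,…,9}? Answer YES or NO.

Sorted: b = (1, 1, 3, 4, 4, 5, 5, 6, 8).
  b_1=1 ≤ 1
  b_2=1 ≤ 2
  b_3=3 ≤ 3
  b_4=4 ≤ 4
  b_5=4 ≤ 5
  b_6=5 ≤ 6
  b_7=5 ≤ 7
  b_8=6 ≤ 8
  b_9=8 ≤ 9
All bounds hold ⇒ YES

YES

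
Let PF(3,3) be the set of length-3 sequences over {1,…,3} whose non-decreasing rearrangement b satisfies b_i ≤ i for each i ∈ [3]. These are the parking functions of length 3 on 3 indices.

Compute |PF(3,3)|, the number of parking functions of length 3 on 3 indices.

|PF| = (3−3+1)·(3+1)^(3−1) = 1 · 16 = 16 [KW]
One tuple (1,3,2) → sorted (1,2,3): b_i ≤ i ∀i, a PF.

16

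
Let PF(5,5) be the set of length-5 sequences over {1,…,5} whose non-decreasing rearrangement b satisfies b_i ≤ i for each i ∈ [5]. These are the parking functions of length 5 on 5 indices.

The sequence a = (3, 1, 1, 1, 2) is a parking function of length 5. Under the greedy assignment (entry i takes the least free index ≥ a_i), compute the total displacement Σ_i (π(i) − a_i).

7

Σπ = 5·6/2 = 15 (π permutes [5]); Σa = 3+1+1+1+2 = 8; disp = 15−8 = 7.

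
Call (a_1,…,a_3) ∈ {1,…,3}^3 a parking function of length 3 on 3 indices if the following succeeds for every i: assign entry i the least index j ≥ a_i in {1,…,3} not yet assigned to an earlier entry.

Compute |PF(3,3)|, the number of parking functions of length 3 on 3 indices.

16

|PF(3,3)| = 1·4^2 = 1·16 = 16 (Konheim–Weiss)
One tuple (1,1,2) → sorted (1,1,2): b_i ≤ i ∀i, a PF.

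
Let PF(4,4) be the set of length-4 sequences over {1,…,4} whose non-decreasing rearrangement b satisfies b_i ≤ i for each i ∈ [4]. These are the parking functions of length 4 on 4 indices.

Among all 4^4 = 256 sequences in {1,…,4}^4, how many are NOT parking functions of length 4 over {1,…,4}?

Count = (4−4+1)·(4+1)^(4−1) = 1×125 = 125
Check (4,4,4,1) → sorted (1,4,4,4): b_2=4>2, not a PF.
Total 256; non-PF = 256−125 = 131

131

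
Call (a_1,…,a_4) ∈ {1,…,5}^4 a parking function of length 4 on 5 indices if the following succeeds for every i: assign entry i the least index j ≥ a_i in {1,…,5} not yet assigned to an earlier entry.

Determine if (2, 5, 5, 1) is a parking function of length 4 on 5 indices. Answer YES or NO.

Rearranged: b = (1, 2, 5, 5).
  b_1=1 ≤ 2
  b_2=2 ≤ 3
  b_3=5 > 4
  fails at i=3 ⇒ NO

NO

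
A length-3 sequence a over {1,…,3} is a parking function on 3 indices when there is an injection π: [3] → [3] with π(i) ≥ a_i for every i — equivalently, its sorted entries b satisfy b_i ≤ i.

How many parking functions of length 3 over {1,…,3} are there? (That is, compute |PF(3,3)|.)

16

|PF(3,3)| = 1·4^2 = 1×16 = 16
E.g. (1,2,3) → sorted (1,2,3): b_i ≤ i ∀i, a PF.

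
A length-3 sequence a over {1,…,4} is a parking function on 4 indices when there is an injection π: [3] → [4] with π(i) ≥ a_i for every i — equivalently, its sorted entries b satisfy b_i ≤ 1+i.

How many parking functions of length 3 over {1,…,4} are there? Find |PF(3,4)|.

#PF = (5−3)·5^(3−1) = 2×25 = 50 (Konheim–Weiss)
Check (2,2,1) → sorted (1,2,2): b_i ≤ 1+i ∀i, a PF.

50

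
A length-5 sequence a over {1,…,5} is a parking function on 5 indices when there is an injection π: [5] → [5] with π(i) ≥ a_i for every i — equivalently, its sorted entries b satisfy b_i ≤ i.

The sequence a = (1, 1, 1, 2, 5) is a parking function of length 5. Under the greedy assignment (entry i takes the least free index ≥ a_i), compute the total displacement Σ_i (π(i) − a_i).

5

Σπ = 15 ({1..5} each once); Σa = 1+1+1+2+5 = 10; disp = 15−10 = 5.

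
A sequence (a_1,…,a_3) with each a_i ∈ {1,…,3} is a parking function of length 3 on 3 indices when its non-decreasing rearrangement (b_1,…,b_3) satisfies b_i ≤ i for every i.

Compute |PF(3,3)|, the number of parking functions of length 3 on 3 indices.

|PF| = (4−3)·4^(3−1) = 1 · 16 = 16 (Pollak)
Example (2,3,1) → sorted (1,2,3): b_i ≤ i ∀i, a PF.

16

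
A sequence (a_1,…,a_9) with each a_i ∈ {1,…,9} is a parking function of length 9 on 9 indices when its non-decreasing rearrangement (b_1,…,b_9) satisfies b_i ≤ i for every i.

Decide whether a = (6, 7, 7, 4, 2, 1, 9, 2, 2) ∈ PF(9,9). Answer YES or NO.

Sorted: b = (1, 2, 2, 2, 4, 6, 7, 7, 9).
  b_1=1 ≤ 1
  b_2=2 ≤ 2
  b_3=2 ≤ 3
  b_4=2 ≤ 4
  b_5=4 ≤ 5
  b_6=6 ≤ 6
  b_7=7 ≤ 7
  b_8=7 ≤ 8
  b_9=9 ≤ 9
All bounds hold ⇒ YES

YES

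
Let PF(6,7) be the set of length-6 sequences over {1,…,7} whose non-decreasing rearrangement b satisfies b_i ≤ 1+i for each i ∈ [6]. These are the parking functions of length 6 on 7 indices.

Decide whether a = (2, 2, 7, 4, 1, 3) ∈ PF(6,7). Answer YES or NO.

Rearranged: b = (1, 2, 2, 3, 4, 7).
  b_1=1 ≤ 2
  b_2=2 ≤ 3
  b_3=2 ≤ 4
  b_4=3 ≤ 5
  b_5=4 ≤ 6
  b_6=7 ≤ 7
All bounds hold ⇒ YES

YES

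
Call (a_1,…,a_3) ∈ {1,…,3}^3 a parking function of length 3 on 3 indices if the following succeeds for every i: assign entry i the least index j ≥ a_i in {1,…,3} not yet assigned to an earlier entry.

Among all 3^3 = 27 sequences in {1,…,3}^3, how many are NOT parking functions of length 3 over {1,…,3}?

11

|PF(3,3)| = (4−3)·4^(3−1) = 1 · 16 = 16 (Konheim–Weiss)
Check (3,2,3) → sorted (2,3,3): b_1=2>1, not a PF.
Total 27; non-PF = 27−16 = 11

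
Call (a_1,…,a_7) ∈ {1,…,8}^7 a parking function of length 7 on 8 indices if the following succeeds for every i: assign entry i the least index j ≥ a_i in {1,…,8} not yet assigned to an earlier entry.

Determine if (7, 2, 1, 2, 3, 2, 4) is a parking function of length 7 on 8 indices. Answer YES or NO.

Rearranged: b = (1, 2, 2, 2, 3, 4, 7).
  b_1=1 ≤ 2
  b_2=2 ≤ 3
  b_3=2 ≤ 4
  b_4=2 ≤ 5
  b_5=3 ≤ 6
  b_6=4 ≤ 7
  b_7=7 ≤ 8
All bounds hold ⇒ YES

YES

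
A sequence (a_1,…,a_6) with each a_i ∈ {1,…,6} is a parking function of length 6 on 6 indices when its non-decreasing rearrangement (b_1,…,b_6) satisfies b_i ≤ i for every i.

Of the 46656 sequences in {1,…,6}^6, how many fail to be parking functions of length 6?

29849

Count = (6−6+1)·(6+1)^(6−1) = 1×16807 = 16807 [KW]
Check (5,3,5,4,3,6) → sorted (3,3,4,5,5,6): b_1=3>1, not a PF.
Total 46656; non-PF = 46656−16807 = 29849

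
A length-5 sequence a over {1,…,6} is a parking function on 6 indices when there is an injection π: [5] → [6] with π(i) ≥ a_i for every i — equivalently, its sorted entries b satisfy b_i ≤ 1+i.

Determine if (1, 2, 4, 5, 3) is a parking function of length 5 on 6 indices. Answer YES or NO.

YES

Sorted: b = (1, 2, 3, 4, 5).
  b_1=1 ≤ 2
  b_2=2 ≤ 3
  b_3=3 ≤ 4
  b_4=4 ≤ 5
  b_5=5 ≤ 6
All bounds hold ⇒ YES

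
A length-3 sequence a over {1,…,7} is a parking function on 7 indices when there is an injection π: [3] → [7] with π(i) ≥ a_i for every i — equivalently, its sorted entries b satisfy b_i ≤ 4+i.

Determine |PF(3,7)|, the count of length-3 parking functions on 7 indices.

|PF| = (8−3)·8^(3−1) = 5·64 = 320
E.g. (1,3,7) → sorted (1,3,7): b_i ≤ 4+i ∀i, a PF.

320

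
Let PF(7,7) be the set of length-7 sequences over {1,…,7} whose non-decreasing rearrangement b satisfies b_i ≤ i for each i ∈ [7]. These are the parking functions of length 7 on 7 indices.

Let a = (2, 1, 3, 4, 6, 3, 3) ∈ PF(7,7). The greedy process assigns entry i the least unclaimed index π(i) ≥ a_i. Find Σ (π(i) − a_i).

6

Σπ = 7·8/2 = 28 (π permutes [7]); Σa = 2+1+3+4+6+3+3 = 22; disp = 28−22 = 6.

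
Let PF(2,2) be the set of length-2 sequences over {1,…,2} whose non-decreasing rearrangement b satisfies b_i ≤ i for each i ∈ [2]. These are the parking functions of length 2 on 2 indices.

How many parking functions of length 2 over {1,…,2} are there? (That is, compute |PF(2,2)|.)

3

#PF = (2−2+1)·(2+1)^(2−1) = 1·3 = 3 (Pollak)
Check (1,1) → sorted (1,1): b_i ≤ i ∀i, a PF.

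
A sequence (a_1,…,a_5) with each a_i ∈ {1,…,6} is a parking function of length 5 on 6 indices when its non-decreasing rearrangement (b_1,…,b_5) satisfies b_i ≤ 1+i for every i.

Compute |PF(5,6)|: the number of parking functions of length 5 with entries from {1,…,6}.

|PF| = (7−5)·7^(5−1) = 2×2401 = 4802
E.g. (1,3,1,5,6) → sorted (1,1,3,5,6): b_i ≤ 1+i ∀i, a PF.

4802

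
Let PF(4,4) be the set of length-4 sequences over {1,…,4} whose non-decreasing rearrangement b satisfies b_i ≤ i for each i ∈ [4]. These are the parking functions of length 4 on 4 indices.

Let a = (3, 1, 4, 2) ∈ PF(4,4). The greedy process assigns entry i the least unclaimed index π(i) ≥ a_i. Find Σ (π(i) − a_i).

Σπ = 4·5/2 = 10 (π permutes [4]); Σa = 3+1+4+2 = 10; disp = 10−10 = 0.

0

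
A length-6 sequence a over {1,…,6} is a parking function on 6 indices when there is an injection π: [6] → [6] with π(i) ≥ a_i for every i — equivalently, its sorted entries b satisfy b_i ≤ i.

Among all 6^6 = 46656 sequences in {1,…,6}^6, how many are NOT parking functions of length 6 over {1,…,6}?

29849

Count = (6+1−6)·(6+1)^{6−1} = 1 · 16807 = 16807 (Pollak)
Check (6,3,3,6,1,3) → sorted (1,3,3,3,6,6): b_2=3>2, not a PF.
Total 46656; non-PF = 46656−16807 = 29849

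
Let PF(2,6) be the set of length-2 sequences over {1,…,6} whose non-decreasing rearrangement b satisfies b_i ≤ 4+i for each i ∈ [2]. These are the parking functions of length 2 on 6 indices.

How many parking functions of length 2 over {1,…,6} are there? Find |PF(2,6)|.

#PF = (6−2+1)·(6+1)^(2−1) = 5 · 7 = 35
E.g. (5,3) → sorted (3,5): b_i ≤ 4+i ∀i, a PF.

35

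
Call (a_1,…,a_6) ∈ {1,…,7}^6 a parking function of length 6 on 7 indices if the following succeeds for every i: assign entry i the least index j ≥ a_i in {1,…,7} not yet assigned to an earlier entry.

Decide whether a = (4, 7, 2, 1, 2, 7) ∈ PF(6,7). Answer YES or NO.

Sorted: b = (1, 2, 2, 4, 7, 7).
  b_1=1 ≤ 2
  b_2=2 ≤ 3
  b_3=2 ≤ 4
  b_4=4 ≤ 5
  b_5=7 > 6
  fails at i=5 ⇒ NO

NO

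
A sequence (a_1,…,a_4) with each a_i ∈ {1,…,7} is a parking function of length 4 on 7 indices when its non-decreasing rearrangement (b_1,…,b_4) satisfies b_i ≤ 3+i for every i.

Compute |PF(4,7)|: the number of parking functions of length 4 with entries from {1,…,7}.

Count = (7−4+1)·(7+1)^(4−1) = 4 · 512 = 2048 [KW]
Example (3,1,2,2) → sorted (1,2,2,3): b_i ≤ 3+i ∀i, a PF.

2048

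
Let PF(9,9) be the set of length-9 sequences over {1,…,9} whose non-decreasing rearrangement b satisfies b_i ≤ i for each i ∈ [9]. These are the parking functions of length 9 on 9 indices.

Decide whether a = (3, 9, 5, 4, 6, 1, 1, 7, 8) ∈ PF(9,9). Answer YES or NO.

YES

Rearranged: b = (1, 1, 3, 4, 5, 6, 7, 8, 9).
  b_1=1 ≤ 1
  b_2=1 ≤ 2
  b_3=3 ≤ 3
  b_4=4 ≤ 4
  b_5=5 ≤ 5
  b_6=6 ≤ 6
  b_7=7 ≤ 7
  b_8=8 ≤ 8
  b_9=9 ≤ 9
All bounds hold ⇒ YES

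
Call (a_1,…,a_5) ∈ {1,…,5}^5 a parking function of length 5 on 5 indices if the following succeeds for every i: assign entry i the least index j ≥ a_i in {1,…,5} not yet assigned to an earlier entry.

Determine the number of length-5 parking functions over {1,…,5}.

1296

|PF(5,5)| = (6−5)·6^(5−1) = 1×1296 = 1296 (Konheim–Weiss)
One tuple (3,5,4,1,1) → sorted (1,1,3,4,5): b_i ≤ i ∀i, a PF.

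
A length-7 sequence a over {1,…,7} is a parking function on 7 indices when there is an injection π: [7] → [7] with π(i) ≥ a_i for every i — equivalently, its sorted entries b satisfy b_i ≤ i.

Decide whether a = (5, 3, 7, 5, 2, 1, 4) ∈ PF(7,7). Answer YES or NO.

YES

Rearranged: b = (1, 2, 3, 4, 5, 5, 7).
  b_1=1 ≤ 1
  b_2=2 ≤ 2
  b_3=3 ≤ 3
  b_4=4 ≤ 4
  b_5=5 ≤ 5
  b_6=5 ≤ 6
  b_7=7 ≤ 7
All bounds hold ⇒ YES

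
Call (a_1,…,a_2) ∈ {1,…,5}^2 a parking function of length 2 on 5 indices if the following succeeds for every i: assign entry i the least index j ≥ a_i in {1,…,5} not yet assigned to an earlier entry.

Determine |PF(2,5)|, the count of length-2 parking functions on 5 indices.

24

Count = (5−2+1)·(5+1)^(2−1) = 4·6 = 24 [KW]
One tuple (1,3) → sorted (1,3): b_i ≤ 3+i ∀i, a PF.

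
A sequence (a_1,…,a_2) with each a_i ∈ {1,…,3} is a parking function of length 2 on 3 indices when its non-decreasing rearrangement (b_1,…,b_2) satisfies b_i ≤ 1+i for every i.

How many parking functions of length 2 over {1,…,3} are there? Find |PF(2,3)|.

8

|PF| = (4−2)·4^(2−1) = 2×4 = 8 (Pollak)
E.g. (1,2) → sorted (1,2): b_i ≤ 1+i ∀i, a PF.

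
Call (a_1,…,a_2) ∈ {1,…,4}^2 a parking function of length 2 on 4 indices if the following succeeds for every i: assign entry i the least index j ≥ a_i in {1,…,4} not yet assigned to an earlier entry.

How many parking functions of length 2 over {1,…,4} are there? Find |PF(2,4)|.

15

|PF(2,4)| = (4+1−2)·(4+1)^{2−1} = 3×5 = 15 (Konheim–Weiss)
One tuple (2,2) → sorted (2,2): b_i ≤ 2+i ∀i, a PF.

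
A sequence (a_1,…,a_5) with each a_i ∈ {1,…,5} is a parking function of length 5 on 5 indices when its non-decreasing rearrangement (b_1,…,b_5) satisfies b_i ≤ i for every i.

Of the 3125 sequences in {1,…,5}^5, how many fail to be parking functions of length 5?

1829

|PF(5,5)| = 1·6^4 = 1 · 1296 = 1296
Check (1,5,4,5,5) → sorted (1,4,5,5,5): b_2=4>2, not a PF.
5^5 − 1296 = 3125 − 1296 = 1829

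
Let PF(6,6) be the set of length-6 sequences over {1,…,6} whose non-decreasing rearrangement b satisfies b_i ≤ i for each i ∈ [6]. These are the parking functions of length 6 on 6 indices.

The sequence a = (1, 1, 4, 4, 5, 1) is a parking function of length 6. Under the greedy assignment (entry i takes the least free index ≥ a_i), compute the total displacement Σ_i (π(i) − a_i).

Σπ = 21 ({1..6} each once); Σa = 1+1+4+4+5+1 = 16; disp = 21−16 = 5.

5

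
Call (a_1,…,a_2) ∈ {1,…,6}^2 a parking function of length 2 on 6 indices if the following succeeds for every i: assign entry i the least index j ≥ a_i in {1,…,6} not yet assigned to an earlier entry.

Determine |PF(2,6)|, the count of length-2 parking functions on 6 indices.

|PF(2,6)| = (6+1−2)·(6+1)^{2−1} = 5 · 7 = 35
One tuple (3,6) → sorted (3,6): b_i ≤ 4+i ∀i, a PF.

35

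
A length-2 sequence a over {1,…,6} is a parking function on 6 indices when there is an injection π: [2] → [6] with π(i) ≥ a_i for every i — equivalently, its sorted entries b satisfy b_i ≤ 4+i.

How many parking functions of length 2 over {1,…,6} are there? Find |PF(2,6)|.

35

#PF = (6+1−2)·(6+1)^{2−1} = 5×7 = 35 [KW]
One tuple (2,6) → sorted (2,6): b_i ≤ 4+i ∀i, a PF.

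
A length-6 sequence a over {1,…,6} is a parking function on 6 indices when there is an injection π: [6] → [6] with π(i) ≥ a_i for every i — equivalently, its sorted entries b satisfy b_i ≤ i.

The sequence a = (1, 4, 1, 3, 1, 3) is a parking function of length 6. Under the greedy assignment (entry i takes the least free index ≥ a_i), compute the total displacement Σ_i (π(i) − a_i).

8

Σπ(i) = 1+…+6 = 21; Σa = 1+4+1+3+1+3 = 13; disp = 21−13 = 8.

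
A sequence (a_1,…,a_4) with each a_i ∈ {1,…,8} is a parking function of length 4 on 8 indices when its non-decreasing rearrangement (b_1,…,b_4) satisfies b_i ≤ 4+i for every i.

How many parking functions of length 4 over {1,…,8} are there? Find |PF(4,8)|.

3645

Count = 5·9^3 = 5×729 = 3645 [KW]
Example (2,8,7,6) → sorted (2,6,7,8): b_i ≤ 4+i ∀i, a PF.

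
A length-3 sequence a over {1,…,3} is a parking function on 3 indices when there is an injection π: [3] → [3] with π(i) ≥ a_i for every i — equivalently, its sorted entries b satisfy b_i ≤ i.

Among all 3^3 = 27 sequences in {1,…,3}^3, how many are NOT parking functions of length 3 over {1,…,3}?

11

|PF| = (4−3)·4^(3−1) = 1×16 = 16
Example (1,3,3) → sorted (1,3,3): b_2=3>2, not a PF.
So 27 − 16 = 11 fail.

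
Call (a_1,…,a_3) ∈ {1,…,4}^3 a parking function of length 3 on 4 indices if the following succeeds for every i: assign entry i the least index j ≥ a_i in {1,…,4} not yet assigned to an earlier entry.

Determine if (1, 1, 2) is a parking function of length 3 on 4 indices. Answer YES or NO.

Order a: b = (1, 1, 2).
  b_1=1 ≤ 2
  b_2=1 ≤ 3
  b_3=2 ≤ 4
All bounds hold ⇒ YES

YES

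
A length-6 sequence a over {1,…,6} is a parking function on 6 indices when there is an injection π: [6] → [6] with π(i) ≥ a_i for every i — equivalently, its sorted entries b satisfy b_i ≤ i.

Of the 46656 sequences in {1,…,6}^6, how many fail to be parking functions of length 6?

#PF = (7−6)·7^(6−1) = 1 · 16807 = 16807 [KW]
E.g. (4,6,5,1,5,4) → sorted (1,4,4,5,5,6): b_2=4>2, not a PF.
Total 46656; non-PF = 46656−16807 = 29849

29849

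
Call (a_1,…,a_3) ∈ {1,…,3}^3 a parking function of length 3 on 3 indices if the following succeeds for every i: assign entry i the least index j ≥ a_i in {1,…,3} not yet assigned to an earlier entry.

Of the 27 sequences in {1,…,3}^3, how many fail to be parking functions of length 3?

11

Count = (4−3)·4^(3−1) = 1·16 = 16
Check (2,3,3) → sorted (2,3,3): b_1=2>1, not a PF.
Total 27; non-PF = 27−16 = 11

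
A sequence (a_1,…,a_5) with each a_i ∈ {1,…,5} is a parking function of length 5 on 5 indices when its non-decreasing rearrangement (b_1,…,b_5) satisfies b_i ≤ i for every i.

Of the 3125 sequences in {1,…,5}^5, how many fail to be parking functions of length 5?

Count = 1·6^4 = 1×1296 = 1296 (Pollak)
One tuple (3,3,5,5,5) → sorted (3,3,5,5,5): b_1=3>1, not a PF.
So 3125 − 1296 = 1829 fail.

1829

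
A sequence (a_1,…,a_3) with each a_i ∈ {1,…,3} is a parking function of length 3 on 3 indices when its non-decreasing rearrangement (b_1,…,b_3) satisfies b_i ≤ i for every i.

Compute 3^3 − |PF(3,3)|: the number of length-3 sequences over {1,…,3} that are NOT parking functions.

11

|PF(3,3)| = (3+1−3)·(3+1)^{3−1} = 1·16 = 16
One tuple (3,2,2) → sorted (2,2,3): b_1=2>1, not a PF.
So 27 − 16 = 11 fail.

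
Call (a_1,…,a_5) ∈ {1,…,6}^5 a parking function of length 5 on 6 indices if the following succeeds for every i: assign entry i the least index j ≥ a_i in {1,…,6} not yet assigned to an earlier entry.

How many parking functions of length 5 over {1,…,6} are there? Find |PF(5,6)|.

4802

|PF(5,6)| = 2·7^4 = 2·2401 = 4802 (Pollak)
E.g. (1,5,5,1,3) → sorted (1,1,3,5,5): b_i ≤ 1+i ∀i, a PF.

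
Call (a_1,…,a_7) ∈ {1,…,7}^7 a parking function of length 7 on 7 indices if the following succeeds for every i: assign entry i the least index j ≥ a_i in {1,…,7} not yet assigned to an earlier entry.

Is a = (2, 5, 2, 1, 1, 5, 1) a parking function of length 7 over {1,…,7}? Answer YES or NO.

Sorted: b = (1, 1, 1, 2, 2, 5, 5).
  b_1=1 ≤ 1
  b_2=1 ≤ 2
  b_3=1 ≤ 3
  b_4=2 ≤ 4
  b_5=2 ≤ 5
  b_6=5 ≤ 6
  b_7=5 ≤ 7
All bounds hold ⇒ YES

YES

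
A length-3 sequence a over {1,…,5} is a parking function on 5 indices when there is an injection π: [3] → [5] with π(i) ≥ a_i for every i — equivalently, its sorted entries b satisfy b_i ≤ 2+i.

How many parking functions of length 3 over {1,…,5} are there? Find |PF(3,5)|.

108

|PF(3,5)| = 3·6^2 = 3 · 36 = 108 (Pollak)
Check (1,1,2) → sorted (1,1,2): b_i ≤ 2+i ∀i, a PF.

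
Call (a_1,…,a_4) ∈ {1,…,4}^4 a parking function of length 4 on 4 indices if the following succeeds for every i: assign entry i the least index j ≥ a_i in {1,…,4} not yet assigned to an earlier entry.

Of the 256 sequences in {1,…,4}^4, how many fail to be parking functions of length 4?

|PF| = 1·5^3 = 1 · 125 = 125 (Konheim–Weiss)
Check (2,3,2,2) → sorted (2,2,2,3): b_1=2>1, not a PF.
So 256 − 125 = 131 fail.

131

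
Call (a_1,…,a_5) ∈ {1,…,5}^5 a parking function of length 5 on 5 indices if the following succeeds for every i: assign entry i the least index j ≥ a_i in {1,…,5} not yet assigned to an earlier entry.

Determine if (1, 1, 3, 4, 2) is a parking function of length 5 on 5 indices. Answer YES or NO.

Sorted: b = (1, 1, 2, 3, 4).
  b_1=1 ≤ 1
  b_2=1 ≤ 2
  b_3=2 ≤ 3
  b_4=3 ≤ 4
  b_5=4 ≤ 5
All bounds hold ⇒ YES

YES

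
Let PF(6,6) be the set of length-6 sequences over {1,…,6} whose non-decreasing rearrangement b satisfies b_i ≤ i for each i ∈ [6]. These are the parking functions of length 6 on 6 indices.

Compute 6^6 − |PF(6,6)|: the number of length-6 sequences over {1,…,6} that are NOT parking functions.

29849

|PF(6,6)| = (6+1−6)·(6+1)^{6−1} = 1 · 16807 = 16807 [KW]
Example (5,6,4,4,5,2) → sorted (2,4,4,5,5,6): b_1=2>1, not a PF.
6^6 − 16807 = 46656 − 16807 = 29849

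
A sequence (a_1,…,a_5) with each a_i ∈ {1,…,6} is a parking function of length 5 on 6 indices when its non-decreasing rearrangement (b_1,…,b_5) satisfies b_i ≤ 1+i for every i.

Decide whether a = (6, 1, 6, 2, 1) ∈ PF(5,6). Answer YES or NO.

NO

Sorted: b = (1, 1, 2, 6, 6).
  b_1=1 ≤ 2
  b_2=1 ≤ 3
  b_3=2 ≤ 4
  b_4=6 > 5
  fails at i=4 ⇒ NO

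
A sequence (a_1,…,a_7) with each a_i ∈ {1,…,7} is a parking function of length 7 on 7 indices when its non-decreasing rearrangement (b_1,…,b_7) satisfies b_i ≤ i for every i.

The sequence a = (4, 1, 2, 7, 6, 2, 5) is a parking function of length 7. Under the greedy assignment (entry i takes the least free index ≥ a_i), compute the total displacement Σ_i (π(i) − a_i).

Σπ(i) = 1+…+7 = 28; Σa = 4+1+2+7+6+2+5 = 27; disp = 28−27 = 1.

1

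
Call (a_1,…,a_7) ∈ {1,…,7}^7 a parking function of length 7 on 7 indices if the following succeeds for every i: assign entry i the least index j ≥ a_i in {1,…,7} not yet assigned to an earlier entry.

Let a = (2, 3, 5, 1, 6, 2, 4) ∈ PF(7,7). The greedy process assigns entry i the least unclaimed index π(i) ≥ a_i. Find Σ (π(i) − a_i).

5

Σπ(i) = 1+…+7 = 28; Σa = 2+3+5+1+6+2+4 = 23; disp = 28−23 = 5.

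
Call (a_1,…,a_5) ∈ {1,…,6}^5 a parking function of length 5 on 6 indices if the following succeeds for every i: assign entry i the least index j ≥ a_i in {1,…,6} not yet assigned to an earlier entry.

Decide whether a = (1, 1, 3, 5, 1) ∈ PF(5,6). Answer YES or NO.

YES

Order a: b = (1, 1, 1, 3, 5).
  b_1=1 ≤ 2
  b_2=1 ≤ 3
  b_3=1 ≤ 4
  b_4=3 ≤ 5
  b_5=5 ≤ 6
All bounds hold ⇒ YES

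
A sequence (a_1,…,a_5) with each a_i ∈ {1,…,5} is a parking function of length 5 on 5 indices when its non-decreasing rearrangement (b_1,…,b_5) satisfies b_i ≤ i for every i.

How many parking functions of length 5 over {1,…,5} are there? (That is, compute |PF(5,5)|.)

1296

|PF| = (6−5)·6^(5−1) = 1 · 1296 = 1296 [KW]
Example (2,3,4,1,1) → sorted (1,1,2,3,4): b_i ≤ i ∀i, a PF.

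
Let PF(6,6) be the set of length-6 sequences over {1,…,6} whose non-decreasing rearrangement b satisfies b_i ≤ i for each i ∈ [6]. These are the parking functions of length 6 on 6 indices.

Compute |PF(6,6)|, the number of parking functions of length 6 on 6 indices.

Count = (6+1−6)·(6+1)^{6−1} = 1 · 16807 = 16807 [KW]
Check (1,4,4,3,3,1) → sorted (1,1,3,3,4,4): b_i ≤ i ∀i, a PF.

16807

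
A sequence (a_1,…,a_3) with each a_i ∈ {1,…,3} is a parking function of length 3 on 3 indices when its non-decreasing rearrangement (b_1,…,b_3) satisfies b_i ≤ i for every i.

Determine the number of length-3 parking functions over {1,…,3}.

|PF| = (3+1−3)·(3+1)^{3−1} = 1×16 = 16 (Pollak)
E.g. (2,1,1) → sorted (1,1,2): b_i ≤ i ∀i, a PF.

16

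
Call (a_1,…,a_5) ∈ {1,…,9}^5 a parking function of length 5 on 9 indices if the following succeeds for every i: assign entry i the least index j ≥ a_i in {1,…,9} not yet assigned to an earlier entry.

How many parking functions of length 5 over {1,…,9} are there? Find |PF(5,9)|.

|PF| = (10−5)·10^(5−1) = 5×10000 = 50000
One tuple (8,1,3,9,5) → sorted (1,3,5,8,9): b_i ≤ 4+i ∀i, a PF.

50000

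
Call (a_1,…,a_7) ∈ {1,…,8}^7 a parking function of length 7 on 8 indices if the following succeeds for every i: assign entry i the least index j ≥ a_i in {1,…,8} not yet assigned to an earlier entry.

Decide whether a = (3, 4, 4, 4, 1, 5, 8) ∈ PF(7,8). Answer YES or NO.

YES

Order a: b = (1, 3, 4, 4, 4, 5, 8).
  b_1=1 ≤ 2
  b_2=3 ≤ 3
  b_3=4 ≤ 4
  b_4=4 ≤ 5
  b_5=4 ≤ 6
  b_6=5 ≤ 7
  b_7=8 ≤ 8
All bounds hold ⇒ YES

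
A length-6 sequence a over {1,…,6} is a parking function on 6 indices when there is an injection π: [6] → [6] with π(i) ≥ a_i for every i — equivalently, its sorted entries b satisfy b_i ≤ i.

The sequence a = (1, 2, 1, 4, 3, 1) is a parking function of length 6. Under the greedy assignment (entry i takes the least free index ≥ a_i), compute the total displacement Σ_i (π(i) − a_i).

9

Σπ(i) = 1+…+6 = 21; Σa = 1+2+1+4+3+1 = 12; disp = 21−12 = 9.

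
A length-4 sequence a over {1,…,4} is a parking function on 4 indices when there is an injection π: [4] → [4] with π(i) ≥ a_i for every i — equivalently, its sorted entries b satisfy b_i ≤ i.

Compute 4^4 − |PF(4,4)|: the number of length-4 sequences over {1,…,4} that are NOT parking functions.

131

Count = (4+1−4)·(4+1)^{4−1} = 1×125 = 125
E.g. (3,4,3,4) → sorted (3,3,4,4): b_1=3>1, not a PF.
4^4 − 125 = 256 − 125 = 131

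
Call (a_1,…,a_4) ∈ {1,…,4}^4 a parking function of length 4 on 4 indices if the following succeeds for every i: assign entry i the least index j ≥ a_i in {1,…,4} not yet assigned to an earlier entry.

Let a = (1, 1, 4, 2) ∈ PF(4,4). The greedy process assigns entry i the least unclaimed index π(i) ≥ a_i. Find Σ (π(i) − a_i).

Σπ = 4·5/2 = 10 (π permutes [4]); Σa = 1+1+4+2 = 8; disp = 10−8 = 2.

2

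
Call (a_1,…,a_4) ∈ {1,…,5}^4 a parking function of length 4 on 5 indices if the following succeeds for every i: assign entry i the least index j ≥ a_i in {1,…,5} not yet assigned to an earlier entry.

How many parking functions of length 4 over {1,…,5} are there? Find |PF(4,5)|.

432

Count = (5−4+1)·(5+1)^(4−1) = 2×216 = 432 (Konheim–Weiss)
E.g. (2,2,1,5) → sorted (1,2,2,5): b_i ≤ 1+i ∀i, a PF.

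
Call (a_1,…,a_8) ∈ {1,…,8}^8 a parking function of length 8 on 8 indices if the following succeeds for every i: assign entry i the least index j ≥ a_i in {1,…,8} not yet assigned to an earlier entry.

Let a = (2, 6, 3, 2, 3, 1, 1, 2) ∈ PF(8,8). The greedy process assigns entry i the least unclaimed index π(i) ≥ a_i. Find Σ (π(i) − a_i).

Σπ = 36 ({1..8} each once); Σa = 2+6+3+2+3+1+1+2 = 20; disp = 36−20 = 16.

16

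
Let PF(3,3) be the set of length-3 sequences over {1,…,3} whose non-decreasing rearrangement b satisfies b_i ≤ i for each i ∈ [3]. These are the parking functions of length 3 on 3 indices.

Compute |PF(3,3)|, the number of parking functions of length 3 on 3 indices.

Count = (3−3+1)·(3+1)^(3−1) = 1 · 16 = 16 (Pollak)
E.g. (1,1,3) → sorted (1,1,3): b_i ≤ i ∀i, a PF.

16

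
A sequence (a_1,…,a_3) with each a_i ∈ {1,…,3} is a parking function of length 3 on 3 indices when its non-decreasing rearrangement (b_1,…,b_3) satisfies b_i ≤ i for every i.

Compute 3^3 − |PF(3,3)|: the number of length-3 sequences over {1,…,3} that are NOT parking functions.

#PF = (3−3+1)·(3+1)^(3−1) = 1×16 = 16 (Konheim–Weiss)
E.g. (1,3,3) → sorted (1,3,3): b_2=3>2, not a PF.
So 27 − 16 = 11 fail.

11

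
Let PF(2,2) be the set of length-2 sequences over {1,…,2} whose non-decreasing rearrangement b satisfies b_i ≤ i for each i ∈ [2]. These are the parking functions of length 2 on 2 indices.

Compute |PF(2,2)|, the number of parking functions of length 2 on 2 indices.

Count = (2+1−2)·(2+1)^{2−1} = 1·3 = 3 [KW]
Example (2,1) → sorted (1,2): b_i ≤ i ∀i, a PF.

3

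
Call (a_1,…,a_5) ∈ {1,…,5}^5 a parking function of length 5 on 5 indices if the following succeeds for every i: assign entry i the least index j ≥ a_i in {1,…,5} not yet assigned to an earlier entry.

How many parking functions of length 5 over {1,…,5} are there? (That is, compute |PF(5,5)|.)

#PF = (5−5+1)·(5+1)^(5−1) = 1·1296 = 1296
Example (5,3,2,1,4) → sorted (1,2,3,4,5): b_i ≤ i ∀i, a PF.

1296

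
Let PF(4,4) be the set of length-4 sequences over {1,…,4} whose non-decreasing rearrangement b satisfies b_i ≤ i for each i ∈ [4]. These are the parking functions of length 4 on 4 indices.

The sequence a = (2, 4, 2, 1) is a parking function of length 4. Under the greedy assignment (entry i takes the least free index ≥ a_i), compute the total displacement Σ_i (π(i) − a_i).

Σπ = 4·5/2 = 10 (π permutes [4]); Σa = 2+4+2+1 = 9; disp = 10−9 = 1.

1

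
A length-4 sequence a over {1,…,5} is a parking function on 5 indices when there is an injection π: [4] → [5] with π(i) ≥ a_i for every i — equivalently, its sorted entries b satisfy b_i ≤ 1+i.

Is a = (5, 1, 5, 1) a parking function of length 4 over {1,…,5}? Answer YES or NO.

Order a: b = (1, 1, 5, 5).
  b_1=1 ≤ 2
  b_2=1 ≤ 3
  b_3=5 > 4
  fails at i=3 ⇒ NO

NO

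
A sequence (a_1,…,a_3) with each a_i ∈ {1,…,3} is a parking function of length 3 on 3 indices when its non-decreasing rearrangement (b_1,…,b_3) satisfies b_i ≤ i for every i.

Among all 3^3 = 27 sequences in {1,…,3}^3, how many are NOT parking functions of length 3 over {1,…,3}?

11

Count = 1·4^2 = 1·16 = 16 (Pollak)
Example (2,3,3) → sorted (2,3,3): b_1=2>1, not a PF.
So 27 − 16 = 11 fail.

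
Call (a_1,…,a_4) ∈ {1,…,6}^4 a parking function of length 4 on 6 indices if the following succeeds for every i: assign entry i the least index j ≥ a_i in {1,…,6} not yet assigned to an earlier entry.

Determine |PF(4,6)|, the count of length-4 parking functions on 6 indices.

1029

|PF(4,6)| = 3·7^3 = 3·343 = 1029 (Pollak)
Example (6,2,5,4) → sorted (2,4,5,6): b_i ≤ 2+i ∀i, a PF.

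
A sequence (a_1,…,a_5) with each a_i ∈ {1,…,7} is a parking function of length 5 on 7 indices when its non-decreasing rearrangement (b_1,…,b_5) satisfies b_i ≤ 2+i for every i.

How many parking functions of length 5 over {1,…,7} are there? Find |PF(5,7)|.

12288

Count = (7+1−5)·(7+1)^{5−1} = 3 · 4096 = 12288 (Pollak)
Check (7,6,5,2,4) → sorted (2,4,5,6,7): b_i ≤ 2+i ∀i, a PF.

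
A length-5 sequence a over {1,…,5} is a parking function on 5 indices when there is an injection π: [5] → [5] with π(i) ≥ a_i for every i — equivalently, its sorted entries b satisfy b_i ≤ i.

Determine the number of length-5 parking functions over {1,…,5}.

1296

|PF| = (5−5+1)·(5+1)^(5−1) = 1×1296 = 1296 [KW]
Example (2,2,1,1,1) → sorted (1,1,1,2,2): b_i ≤ i ∀i, a PF.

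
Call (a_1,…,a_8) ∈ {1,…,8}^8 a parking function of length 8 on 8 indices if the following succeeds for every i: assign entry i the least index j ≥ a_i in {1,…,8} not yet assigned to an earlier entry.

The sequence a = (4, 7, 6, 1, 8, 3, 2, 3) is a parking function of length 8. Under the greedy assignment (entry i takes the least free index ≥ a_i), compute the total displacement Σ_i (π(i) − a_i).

Σπ(i) = 1+…+8 = 36; Σa = 4+7+6+1+8+3+2+3 = 34; disp = 36−34 = 2.

2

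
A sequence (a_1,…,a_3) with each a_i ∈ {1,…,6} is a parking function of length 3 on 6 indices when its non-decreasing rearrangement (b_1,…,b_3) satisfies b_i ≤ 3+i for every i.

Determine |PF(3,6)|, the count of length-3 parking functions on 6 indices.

196

|PF(3,6)| = 4·7^2 = 4 · 49 = 196 (Konheim–Weiss)
Check (5,5,2) → sorted (2,5,5): b_i ≤ 3+i ∀i, a PF.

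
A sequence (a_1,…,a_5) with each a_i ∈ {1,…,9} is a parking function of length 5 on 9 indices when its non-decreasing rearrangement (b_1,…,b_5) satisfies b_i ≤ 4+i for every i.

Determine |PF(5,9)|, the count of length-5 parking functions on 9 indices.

Count = (9+1−5)·(9+1)^{5−1} = 5·10000 = 50000
Example (4,8,3,6,9) → sorted (3,4,6,8,9): b_i ≤ 4+i ∀i, a PF.

50000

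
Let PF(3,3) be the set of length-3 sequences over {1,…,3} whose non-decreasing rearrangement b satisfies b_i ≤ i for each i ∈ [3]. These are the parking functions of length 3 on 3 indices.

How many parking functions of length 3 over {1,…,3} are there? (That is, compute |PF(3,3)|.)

Count = (3−3+1)·(3+1)^(3−1) = 1 · 16 = 16 (Pollak)
One tuple (3,2,1) → sorted (1,2,3): b_i ≤ i ∀i, a PF.

16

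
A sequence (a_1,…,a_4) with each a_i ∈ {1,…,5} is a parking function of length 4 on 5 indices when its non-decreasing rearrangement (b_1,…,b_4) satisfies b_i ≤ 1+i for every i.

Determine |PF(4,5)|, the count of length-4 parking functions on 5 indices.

|PF(4,5)| = 2·6^3 = 2 · 216 = 432
Example (3,3,5,2) → sorted (2,3,3,5): b_i ≤ 1+i ∀i, a PF.

432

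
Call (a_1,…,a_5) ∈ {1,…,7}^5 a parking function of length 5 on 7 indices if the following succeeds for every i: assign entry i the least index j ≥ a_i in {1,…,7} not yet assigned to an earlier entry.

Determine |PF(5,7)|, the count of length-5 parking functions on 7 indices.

|PF(5,7)| = (7+1−5)·(7+1)^{5−1} = 3×4096 = 12288 [KW]
E.g. (3,1,4,6,6) → sorted (1,3,4,6,6): b_i ≤ 2+i ∀i, a PF.

12288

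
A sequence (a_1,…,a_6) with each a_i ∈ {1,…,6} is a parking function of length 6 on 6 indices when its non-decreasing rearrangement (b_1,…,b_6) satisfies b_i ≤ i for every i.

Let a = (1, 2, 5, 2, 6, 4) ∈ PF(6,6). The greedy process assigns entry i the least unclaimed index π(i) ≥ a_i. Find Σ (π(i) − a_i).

Σπ(i) = 1+…+6 = 21; Σa = 1+2+5+2+6+4 = 20; disp = 21−20 = 1.

1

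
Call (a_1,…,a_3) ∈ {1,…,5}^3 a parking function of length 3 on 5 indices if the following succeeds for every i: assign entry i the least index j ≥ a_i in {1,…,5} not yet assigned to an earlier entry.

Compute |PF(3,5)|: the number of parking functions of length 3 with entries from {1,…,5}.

|PF| = (6−3)·6^(3−1) = 3·36 = 108 [KW]
Example (2,3,3) → sorted (2,3,3): b_i ≤ 2+i ∀i, a PF.

108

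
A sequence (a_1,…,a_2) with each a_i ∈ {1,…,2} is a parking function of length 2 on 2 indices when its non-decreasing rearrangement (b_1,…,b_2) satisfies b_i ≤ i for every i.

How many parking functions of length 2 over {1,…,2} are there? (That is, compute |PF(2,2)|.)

3

|PF(2,2)| = (2−2+1)·(2+1)^(2−1) = 1×3 = 3 (Pollak)
One tuple (1,2) → sorted (1,2): b_i ≤ i ∀i, a PF.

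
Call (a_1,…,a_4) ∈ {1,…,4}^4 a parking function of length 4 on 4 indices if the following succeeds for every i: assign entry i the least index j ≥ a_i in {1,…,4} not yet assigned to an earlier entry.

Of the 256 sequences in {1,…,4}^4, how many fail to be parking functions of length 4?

131

|PF| = 1·5^3 = 1 · 125 = 125
One tuple (2,4,3,3) → sorted (2,3,3,4): b_1=2>1, not a PF.
Total 256; non-PF = 256−125 = 131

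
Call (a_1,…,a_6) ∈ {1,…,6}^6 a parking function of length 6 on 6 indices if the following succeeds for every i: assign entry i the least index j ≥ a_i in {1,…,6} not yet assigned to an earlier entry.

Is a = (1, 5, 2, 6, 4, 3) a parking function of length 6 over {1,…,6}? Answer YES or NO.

YES

Rearranged: b = (1, 2, 3, 4, 5, 6).
  b_1=1 ≤ 1
  b_2=2 ≤ 2
  b_3=3 ≤ 3
  b_4=4 ≤ 4
  b_5=5 ≤ 5
  b_6=6 ≤ 6
All bounds hold ⇒ YES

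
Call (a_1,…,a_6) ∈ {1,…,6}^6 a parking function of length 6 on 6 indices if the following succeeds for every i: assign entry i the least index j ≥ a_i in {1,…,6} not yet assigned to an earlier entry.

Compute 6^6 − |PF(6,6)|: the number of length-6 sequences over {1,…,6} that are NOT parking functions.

29849

Count = 1·7^5 = 1 · 16807 = 16807 (Pollak)
Check (5,5,6,3,6,5) → sorted (3,5,5,5,6,6): b_1=3>1, not a PF.
6^6 − 16807 = 46656 − 16807 = 29849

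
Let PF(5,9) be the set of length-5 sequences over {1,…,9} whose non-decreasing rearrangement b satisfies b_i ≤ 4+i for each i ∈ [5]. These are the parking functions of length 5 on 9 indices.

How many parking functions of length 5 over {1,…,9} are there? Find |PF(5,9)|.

|PF(5,9)| = 5·10^4 = 5×10000 = 50000 (Konheim–Weiss)
E.g. (1,7,8,4,3) → sorted (1,3,4,7,8): b_i ≤ 4+i ∀i, a PF.

50000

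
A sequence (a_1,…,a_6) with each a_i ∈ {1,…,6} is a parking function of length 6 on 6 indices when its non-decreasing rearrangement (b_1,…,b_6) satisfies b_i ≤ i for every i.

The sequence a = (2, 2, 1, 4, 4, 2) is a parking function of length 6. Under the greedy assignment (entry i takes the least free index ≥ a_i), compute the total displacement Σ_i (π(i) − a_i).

Σπ = 21 ({1..6} each once); Σa = 2+2+1+4+4+2 = 15; disp = 21−15 = 6.

6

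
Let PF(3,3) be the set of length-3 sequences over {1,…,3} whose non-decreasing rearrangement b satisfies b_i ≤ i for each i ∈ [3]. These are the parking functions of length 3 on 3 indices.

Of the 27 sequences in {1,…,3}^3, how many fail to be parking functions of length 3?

11

Count = (4−3)·4^(3−1) = 1·16 = 16 [KW]
Check (3,2,3) → sorted (2,3,3): b_1=2>1, not a PF.
So 27 − 16 = 11 fail.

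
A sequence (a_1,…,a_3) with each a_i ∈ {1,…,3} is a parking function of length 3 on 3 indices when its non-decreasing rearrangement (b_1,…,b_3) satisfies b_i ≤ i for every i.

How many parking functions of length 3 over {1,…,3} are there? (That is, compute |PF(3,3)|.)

16

|PF| = (3−3+1)·(3+1)^(3−1) = 1·16 = 16 (Pollak)
Example (3,2,1) → sorted (1,2,3): b_i ≤ i ∀i, a PF.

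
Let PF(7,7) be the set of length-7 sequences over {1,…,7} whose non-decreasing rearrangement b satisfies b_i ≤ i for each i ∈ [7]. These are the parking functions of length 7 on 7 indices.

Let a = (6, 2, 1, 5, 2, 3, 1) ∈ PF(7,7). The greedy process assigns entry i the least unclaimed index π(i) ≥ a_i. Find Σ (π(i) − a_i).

8

Σπ = 28 ({1..7} each once); Σa = 6+2+1+5+2+3+1 = 20; disp = 28−20 = 8.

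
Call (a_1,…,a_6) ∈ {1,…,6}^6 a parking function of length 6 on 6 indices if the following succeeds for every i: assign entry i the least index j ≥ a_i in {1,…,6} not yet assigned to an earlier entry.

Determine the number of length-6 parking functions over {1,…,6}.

16807

|PF(6,6)| = (6−6+1)·(6+1)^(6−1) = 1×16807 = 16807 [KW]
Check (4,5,2,1,3,3) → sorted (1,2,3,3,4,5): b_i ≤ i ∀i, a PF.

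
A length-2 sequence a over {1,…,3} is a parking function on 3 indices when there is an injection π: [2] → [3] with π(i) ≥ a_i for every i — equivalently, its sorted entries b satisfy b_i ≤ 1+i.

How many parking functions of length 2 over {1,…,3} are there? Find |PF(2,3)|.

#PF = (4−2)·4^(2−1) = 2×4 = 8 (Konheim–Weiss)
E.g. (3,1) → sorted (1,3): b_i ≤ 1+i ∀i, a PF.

8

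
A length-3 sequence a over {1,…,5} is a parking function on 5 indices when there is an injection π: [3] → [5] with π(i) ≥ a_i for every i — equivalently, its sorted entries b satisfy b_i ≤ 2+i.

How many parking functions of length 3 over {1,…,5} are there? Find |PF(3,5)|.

|PF(3,5)| = (6−3)·6^(3−1) = 3·36 = 108
Check (5,4,2) → sorted (2,4,5): b_i ≤ 2+i ∀i, a PF.

108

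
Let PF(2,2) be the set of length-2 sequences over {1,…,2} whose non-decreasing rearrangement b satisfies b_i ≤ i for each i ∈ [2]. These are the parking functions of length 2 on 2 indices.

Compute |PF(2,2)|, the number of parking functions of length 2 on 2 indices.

|PF| = (2+1−2)·(2+1)^{2−1} = 1 · 3 = 3 (Pollak)
Example (2,1) → sorted (1,2): b_i ≤ i ∀i, a PF.

3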